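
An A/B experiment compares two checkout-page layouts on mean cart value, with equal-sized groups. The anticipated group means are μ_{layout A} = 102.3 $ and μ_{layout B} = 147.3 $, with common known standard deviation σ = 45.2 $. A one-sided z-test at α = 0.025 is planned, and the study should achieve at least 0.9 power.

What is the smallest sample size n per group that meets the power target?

n = 22 per group

Standardized effect: d = |μ_{layout A} − μ_{layout B}| / σ = |102.3 − 147.3| / 45.2 = 0.9956
For power 0.9 need Φ(δ − z_{0.025}) = 0.9, so δ = z_{0.025} + z_{0.10} = 1.960 + 1.282 = 3.242.
δ = d·√(n/2) ⇒ n = 2(δ/d)² = 2 × (3.242 / 0.9956)² = 21.20.
Rounding up, n = 22 per group.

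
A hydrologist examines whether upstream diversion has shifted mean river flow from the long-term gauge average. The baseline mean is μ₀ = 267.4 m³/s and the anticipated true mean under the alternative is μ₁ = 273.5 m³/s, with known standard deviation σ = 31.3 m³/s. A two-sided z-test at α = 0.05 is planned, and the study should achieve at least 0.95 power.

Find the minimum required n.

Standardized effect: d = |μ₁ − μ₀| / σ = |273.5 − 267.4| / 31.3 = 0.1949
For power 0.95 need Φ(δ − z_{0.025}) = 0.95, so δ = z_{0.025} + z_{0.05} = 1.960 + 1.645 = 3.605.
(Ignoring the negligible lower-tail rejection probability gives the usual closed-form inversion.)
δ = d·√n ⇒ n = (δ/d)² = (3.605 / 0.1949)² = 342.13.
Rounding up, n = 343.

n = 343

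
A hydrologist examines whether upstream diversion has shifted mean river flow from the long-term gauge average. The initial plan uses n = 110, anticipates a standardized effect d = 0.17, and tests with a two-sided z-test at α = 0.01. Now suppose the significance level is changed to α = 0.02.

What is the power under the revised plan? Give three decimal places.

Power ≈ 0.293

δ = d·√n = 0.17 × √110 = 1.7830 (unchanged). New critical value: z_{0.01} = 2.326.
Revised power = Φ(δ − 2.326) + Φ(−δ − 2.326) = Φ(-0.543) + Φ(-4.109) = 0.2934 + 0.0000 = 0.2935.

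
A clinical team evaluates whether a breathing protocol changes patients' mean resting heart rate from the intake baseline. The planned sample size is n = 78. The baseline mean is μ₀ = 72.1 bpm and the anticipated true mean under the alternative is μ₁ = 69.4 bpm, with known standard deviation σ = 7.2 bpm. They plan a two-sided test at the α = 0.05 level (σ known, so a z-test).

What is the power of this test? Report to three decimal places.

Standardized effect: d = |μ₁ − μ₀| / σ = |69.4 − 72.1| / 7.2 = 0.3750
Noncentrality parameter: δ = d·√n = 0.3750 × √78 = 3.3119
Critical value for a two-sided test at α = 0.05: z_{α/2} = 1.960.
Power = Φ(δ − 1.960) + Φ(−δ − 1.960) = Φ(1.352) + Φ(-5.272) = 0.9118 + 0.0000 = 0.9118.

Power ≈ 0.912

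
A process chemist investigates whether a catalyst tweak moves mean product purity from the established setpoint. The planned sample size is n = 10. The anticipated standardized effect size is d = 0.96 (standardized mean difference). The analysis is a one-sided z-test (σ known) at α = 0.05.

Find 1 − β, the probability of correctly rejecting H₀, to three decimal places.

Power ≈ 0.918

Noncentrality parameter: δ = d·√n = 0.96 × √10 = 3.0358
Critical value for a one-sided test at α = 0.05: z_α = 1.645.
Power = P(Z > 1.645 − δ) = Φ(1.391) = 0.9179.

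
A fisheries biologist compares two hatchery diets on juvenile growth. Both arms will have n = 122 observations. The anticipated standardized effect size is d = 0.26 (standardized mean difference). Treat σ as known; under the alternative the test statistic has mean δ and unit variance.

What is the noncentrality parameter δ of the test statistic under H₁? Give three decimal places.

The noncentrality parameter scales effect size by the design's sample-size factor: δ = d·√(n/2) = 0.26 × √(122/2) = 2.0307

δ ≈ 2.031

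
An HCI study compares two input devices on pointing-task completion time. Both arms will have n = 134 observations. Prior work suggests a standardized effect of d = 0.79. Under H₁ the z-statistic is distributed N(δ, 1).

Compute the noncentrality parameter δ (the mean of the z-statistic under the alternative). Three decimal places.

δ ≈ 6.466

The noncentrality parameter scales effect size by the design's sample-size factor: δ = d·√(n/2) = 0.79 × √(134/2) = 6.4664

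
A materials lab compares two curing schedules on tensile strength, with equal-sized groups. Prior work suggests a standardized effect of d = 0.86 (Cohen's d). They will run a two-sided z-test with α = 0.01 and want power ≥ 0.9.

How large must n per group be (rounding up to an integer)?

Set Φ(δ − 2.576) = 0.9; then δ − 2.576 = Φ⁻¹(0.9) = 1.282, giving δ = 3.857.
(For δ > 0 the lower-tail rejection region contributes negligibly to power, so the one-term inversion is standard.)
δ = d·√(n/2) ⇒ n = 2(δ/d)² = 2 × (3.857 / 0.86)² = 40.24.
Round up to the next whole unit.

n = 41 per group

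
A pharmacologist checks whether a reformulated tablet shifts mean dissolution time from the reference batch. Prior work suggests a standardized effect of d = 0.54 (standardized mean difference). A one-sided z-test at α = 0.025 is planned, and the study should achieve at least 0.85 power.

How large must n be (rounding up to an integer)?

For power 0.85 need Φ(δ − z_{0.025}) = 0.85, so δ = z_{0.025} + z_{0.15} = 1.960 + 1.036 = 2.996.
δ = d·√n ⇒ n = (δ/d)² = (2.996 / 0.54)² = 30.79.
Round up to the next whole unit.

n = 31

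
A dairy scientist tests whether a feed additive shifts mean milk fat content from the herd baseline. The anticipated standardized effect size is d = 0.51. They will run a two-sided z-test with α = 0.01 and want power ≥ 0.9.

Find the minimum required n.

Set Φ(δ − 2.576) = 0.9; then δ − 2.576 = Φ⁻¹(0.9) = 1.282, giving δ = 3.857.
(The Φ(−δ − z_{α/2}) term is vanishingly small for δ > 0 and is dropped in the standard sample-size formula.)
δ = d·√n ⇒ n = (δ/d)² = (3.857 / 0.51)² = 57.21.
Round up to the next whole unit.

n = 58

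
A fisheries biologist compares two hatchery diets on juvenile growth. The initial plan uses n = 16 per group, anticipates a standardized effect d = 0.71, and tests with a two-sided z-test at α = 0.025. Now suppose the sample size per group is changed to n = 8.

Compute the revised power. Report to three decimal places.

With n = 8 per group: δ = d·√(n/2) = 0.71 × √(8/2) = 1.4200. Critical value z_{0.0125} = 2.241.
Revised power = Φ(δ − 2.241) + Φ(−δ − 2.241) = Φ(-0.821) + Φ(-3.661) = 0.2057 + 0.0001 = 0.2058.

Power ≈ 0.206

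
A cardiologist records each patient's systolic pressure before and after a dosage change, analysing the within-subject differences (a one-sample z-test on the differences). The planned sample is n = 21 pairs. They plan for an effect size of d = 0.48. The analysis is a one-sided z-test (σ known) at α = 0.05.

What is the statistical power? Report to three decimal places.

Noncentrality parameter: δ = d·√n = 0.48 × √21 = 2.1996
One-sided α = 0.05 → critical value z_{0.05} = 1.645.
Power = Φ(δ − 1.645) = Φ(0.555) = 0.7105.

Power ≈ 0.710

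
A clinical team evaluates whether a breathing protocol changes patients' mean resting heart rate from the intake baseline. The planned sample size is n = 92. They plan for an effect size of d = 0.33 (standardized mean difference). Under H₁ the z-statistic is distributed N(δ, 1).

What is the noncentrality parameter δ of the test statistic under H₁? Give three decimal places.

The noncentrality parameter scales effect size by the design's sample-size factor: δ = d·√n = 0.33 × √92 = 3.1652

δ ≈ 3.165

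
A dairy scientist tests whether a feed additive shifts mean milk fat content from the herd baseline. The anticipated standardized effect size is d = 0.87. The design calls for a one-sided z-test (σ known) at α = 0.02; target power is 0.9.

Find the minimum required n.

n = 15

For power 0.9 need Φ(δ − z_{0.02}) = 0.9, so δ = z_{0.02} + z_{0.10} = 2.054 + 1.282 = 3.335.
δ = d·√n ⇒ n = (δ/d)² = (3.335 / 0.87)² = 14.70.
Rounding up, n = 15.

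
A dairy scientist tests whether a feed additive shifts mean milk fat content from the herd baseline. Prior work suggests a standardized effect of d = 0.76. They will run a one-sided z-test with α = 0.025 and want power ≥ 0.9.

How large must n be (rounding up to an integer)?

Set Φ(δ − 1.960) = 0.9; then δ − 1.960 = Φ⁻¹(0.9) = 1.282, giving δ = 3.242.
δ = d·√n ⇒ n = (δ/d)² = (3.242 / 0.76)² = 18.19.
Rounding up, n = 19.

n = 19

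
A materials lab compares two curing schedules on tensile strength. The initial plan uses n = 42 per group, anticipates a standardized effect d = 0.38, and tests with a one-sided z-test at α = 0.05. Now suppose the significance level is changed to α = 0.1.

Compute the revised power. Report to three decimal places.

Power ≈ 0.677

δ = d·√(n/2) = 0.38 × √(42/2) = 1.7414 (unchanged). New critical value: z_{0.1} = 1.282.
Revised power = P(Z > 1.282 − δ) = Φ(0.460) = 0.6772.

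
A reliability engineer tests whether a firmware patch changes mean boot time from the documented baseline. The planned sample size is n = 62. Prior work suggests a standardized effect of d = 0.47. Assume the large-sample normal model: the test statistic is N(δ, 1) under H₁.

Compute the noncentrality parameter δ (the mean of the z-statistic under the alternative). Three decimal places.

δ ≈ 3.701

δ = d·√n = 0.47 × √62 = 3.7008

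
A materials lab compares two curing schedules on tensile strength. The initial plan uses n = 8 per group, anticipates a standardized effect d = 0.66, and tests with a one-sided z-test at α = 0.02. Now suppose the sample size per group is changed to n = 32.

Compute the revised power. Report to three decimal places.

Power ≈ 0.721

With n = 32 per group: δ = d·√(n/2) = 0.66 × √(32/2) = 2.6400. Critical value z_{0.02} = 2.054.
Revised power = P(Z > 2.054 − δ) = Φ(0.586) = 0.7211.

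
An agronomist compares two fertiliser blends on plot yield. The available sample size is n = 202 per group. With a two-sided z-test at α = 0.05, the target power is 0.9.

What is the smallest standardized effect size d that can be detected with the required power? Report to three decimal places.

Need Φ(δ − 1.960) = 0.9, so δ = 1.960 + 1.282 = 3.242.
(Lower-tail contribution to power is negligible for δ > 0.)
δ = d·√(n/2) ⇒ d = δ/√(n/2) = 3.242/√(202/2) = 0.3225.

d ≈ 0.323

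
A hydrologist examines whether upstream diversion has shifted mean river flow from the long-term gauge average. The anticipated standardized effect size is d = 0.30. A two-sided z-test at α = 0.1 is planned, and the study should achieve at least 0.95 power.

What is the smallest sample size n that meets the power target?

n = 121

Set Φ(δ − 1.645) = 0.95; then δ − 1.645 = Φ⁻¹(0.95) = 1.645, giving δ = 3.290.
(The Φ(−δ − z_{α/2}) term is vanishingly small for δ > 0 and is dropped in the standard sample-size formula.)
δ = d·√n ⇒ n = (δ/d)² = (3.290 / 0.30)² = 120.25.
Round up to the next whole unit.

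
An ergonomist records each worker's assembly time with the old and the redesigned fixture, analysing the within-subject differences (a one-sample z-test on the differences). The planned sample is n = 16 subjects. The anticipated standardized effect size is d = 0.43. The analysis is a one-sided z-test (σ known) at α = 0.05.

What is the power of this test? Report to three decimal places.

Noncentrality parameter: λ = d·√n = 0.43 × √16 = 1.7200
One-sided α = 0.05 → critical value z_{0.05} = 1.645.
Power = Φ(λ − 1.645) = Φ(0.075) = 0.5300.

Power ≈ 0.530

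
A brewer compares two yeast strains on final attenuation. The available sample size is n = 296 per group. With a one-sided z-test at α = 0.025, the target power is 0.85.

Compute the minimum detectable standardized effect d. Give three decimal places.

Required noncentrality: δ = z_{0.025} + z_{0.15} = 1.960 + 1.036 = 2.996.
δ = d·√(n/2) ⇒ d = δ/√(n/2) = 2.996/√(296/2) = 0.2463.

d ≈ 0.246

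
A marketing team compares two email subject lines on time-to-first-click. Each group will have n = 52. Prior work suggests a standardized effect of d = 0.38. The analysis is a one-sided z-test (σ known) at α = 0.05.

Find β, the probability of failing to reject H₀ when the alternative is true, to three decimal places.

β ≈ 0.385

Noncentrality parameter: δ = d·√(n/2) = 0.38 × √(52/2) = 1.9376
One-sided α = 0.05 → critical value z_{0.05} = 1.645.
Power = Φ(δ − 1.645) = Φ(0.293) = 0.6152.
Type II error: β = 1 − power = 1 − 0.6152 = 0.3848.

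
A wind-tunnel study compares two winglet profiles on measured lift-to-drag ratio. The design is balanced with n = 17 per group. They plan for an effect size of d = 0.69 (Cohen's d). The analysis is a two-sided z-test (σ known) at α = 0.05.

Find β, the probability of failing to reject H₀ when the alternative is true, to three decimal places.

β ≈ 0.479

Noncentrality parameter: δ = d·√(n/2) = 0.69 × √(17/2) = 2.0117
Two-sided α = 0.05 → critical value z_{0.025} = 1.960.
Power = Φ(δ − 1.960) + Φ(−δ − 1.960) = Φ(0.052) + Φ(-3.972) = 0.5206 + 0.0000 = 0.5207.
Type II error: β = 1 − power = 1 − 0.5207 = 0.4793.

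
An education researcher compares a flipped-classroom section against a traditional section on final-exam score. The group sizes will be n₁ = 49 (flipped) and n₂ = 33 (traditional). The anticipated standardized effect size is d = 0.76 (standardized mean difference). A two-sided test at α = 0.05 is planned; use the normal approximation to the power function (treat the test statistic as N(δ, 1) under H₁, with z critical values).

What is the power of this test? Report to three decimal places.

Power ≈ 0.921

Noncentrality parameter: δ = d / √(1/n₁ + 1/n₂) = 0.76 / √(1/49 + 1/33) = 3.3749
Critical value for a two-sided test at α = 0.05: z_{α/2} = 1.960.
Power = Φ(δ − 1.960) + Φ(−δ − 1.960) = Φ(1.415) + Φ(-5.335) = 0.9215 + 0.0000 = 0.9215.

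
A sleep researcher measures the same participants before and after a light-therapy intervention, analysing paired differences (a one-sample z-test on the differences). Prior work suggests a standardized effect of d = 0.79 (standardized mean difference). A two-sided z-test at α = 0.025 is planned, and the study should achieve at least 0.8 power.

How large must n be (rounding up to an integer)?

For power 0.8 need Φ(δ − z_{0.0125}) = 0.8, so δ = z_{0.0125} + z_{0.20} = 2.241 + 0.842 = 3.083.
(For δ > 0 the lower-tail rejection region contributes negligibly to power, so the one-term inversion is standard.)
δ = d·√n ⇒ n = (δ/d)² = (3.083 / 0.79)² = 15.23.
Rounding up, n = 16.

n = 16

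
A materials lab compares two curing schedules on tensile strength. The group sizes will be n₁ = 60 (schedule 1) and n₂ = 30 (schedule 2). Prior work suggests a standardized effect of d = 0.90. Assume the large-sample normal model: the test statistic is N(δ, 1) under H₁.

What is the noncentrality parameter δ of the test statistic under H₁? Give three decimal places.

δ ≈ 4.025

The noncentrality parameter scales effect size by the design's sample-size factor: δ = d / √(1/n₁ + 1/n₂) = 0.90 / √(1/60 + 1/30) = 4.0249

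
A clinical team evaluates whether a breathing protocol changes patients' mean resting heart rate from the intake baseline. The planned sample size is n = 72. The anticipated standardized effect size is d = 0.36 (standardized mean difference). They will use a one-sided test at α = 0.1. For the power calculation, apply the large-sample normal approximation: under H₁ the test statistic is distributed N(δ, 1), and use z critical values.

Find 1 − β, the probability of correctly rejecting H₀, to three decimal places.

Noncentrality parameter: δ = d·√n = 0.36 × √72 = 3.0547
One-sided α = 0.1 → critical value z_{0.1} = 1.282.
Power = P(Z > 1.282 − δ) = Φ(1.773) = 0.9619.

Power ≈ 0.962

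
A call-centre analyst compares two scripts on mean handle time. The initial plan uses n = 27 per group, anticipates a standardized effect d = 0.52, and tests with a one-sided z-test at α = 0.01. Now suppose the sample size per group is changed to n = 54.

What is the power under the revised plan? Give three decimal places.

With n = 54 per group: δ = d·√(n/2) = 0.52 × √(54/2) = 2.7020. Critical value z_{0.01} = 2.326.
Revised power = P(Z > 2.326 − δ) = Φ(0.376) = 0.6464.

Power ≈ 0.646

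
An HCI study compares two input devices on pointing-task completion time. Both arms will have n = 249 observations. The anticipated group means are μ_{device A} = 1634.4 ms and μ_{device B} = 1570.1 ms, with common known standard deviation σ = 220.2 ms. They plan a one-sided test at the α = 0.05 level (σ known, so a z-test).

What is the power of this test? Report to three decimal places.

Standardized effect: d = |μ_{device A} − μ_{device B}| / σ = |1634.4 − 1570.1| / 220.2 = 0.2920
Noncentrality parameter: δ = d·√(n/2) = 0.2920 × √(249/2) = 3.2582
Critical value for a one-sided test at α = 0.05: z_α = 1.645.
Power = P(Z > 1.645 − δ) = Φ(1.613) = 0.9467.

Power ≈ 0.947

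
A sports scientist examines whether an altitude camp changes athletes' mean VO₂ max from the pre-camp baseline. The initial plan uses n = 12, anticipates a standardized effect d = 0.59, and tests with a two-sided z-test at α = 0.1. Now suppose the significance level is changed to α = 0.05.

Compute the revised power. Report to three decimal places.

Power ≈ 0.533

δ = d·√n = 0.59 × √12 = 2.0438 (unchanged). New critical value: z_{0.025} = 1.960.
Revised power = Φ(δ − 1.960) + Φ(−δ − 1.960) = Φ(0.084) + Φ(-4.004) = 0.5334 + 0.0000 = 0.5334.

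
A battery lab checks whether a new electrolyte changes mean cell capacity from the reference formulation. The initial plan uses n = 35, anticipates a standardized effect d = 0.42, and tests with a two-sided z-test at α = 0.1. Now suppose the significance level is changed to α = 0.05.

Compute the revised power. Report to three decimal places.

δ = d·√n = 0.42 × √35 = 2.4848 (unchanged). New critical value: z_{0.025} = 1.960.
Revised power = Φ(δ − 1.960) + Φ(−δ − 1.960) = Φ(0.525) + Φ(-4.445) = 0.7001 + 0.0000 = 0.7001.

Power ≈ 0.700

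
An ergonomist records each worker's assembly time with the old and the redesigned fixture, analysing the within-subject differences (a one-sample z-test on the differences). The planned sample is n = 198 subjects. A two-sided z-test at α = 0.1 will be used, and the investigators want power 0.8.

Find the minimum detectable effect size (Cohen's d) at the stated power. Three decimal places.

d ≈ 0.177

Need Φ(δ − 1.645) = 0.8, so δ = 1.645 + 0.842 = 2.486.
(Lower-tail contribution to power is negligible for δ > 0.)
δ = d·√n ⇒ d = δ/√n = 2.486/√198 = 0.1767.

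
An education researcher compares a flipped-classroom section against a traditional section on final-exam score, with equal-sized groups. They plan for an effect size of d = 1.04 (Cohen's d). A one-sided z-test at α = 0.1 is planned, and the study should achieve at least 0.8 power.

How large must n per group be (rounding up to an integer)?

For power 0.8 need Φ(δ − z_{0.1}) = 0.8, so δ = z_{0.1} + z_{0.20} = 1.282 + 0.842 = 2.123.
δ = d·√(n/2) ⇒ n = 2(δ/d)² = 2 × (2.123 / 1.04)² = 8.34.
Round up to the next whole unit.

n = 9 per group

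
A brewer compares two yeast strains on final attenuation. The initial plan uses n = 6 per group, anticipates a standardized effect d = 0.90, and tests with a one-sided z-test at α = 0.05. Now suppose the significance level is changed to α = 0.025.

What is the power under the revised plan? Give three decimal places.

Power ≈ 0.344

δ = d·√(n/2) = 0.90 × √(6/2) = 1.5588 (unchanged). New critical value: z_{0.025} = 1.960.
Revised power = Φ(δ − 1.960) = Φ(-0.401) = 0.3442.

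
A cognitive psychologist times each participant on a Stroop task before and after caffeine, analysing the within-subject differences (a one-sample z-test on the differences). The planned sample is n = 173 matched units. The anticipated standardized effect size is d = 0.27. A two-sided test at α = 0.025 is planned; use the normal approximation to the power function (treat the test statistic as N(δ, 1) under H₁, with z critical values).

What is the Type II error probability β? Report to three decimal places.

Noncentrality parameter: δ = d·√n = 0.27 × √173 = 3.5513
Two-sided α = 0.025 → critical value z_{0.0125} = 2.241.
Power = Φ(δ − 2.241) + Φ(−δ − 2.241) = Φ(1.310) + Φ(-5.793) = 0.9049 + 0.0000 = 0.9049.
Type II error: β = 1 − power = 1 − 0.9049 = 0.0951.

β ≈ 0.095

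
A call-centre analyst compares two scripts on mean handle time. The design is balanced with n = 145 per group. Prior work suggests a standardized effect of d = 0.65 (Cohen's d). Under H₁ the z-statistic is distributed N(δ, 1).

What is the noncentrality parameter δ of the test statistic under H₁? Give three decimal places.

The noncentrality parameter scales effect size by the design's sample-size factor: δ = d·√(n/2) = 0.65 × √(145/2) = 5.5346

δ ≈ 5.535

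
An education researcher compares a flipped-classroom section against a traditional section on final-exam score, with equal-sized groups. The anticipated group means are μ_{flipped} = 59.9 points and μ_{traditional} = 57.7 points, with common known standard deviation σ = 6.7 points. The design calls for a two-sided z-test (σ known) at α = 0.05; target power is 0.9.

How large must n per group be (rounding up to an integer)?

Standardized effect: d = |μ_{flipped} − μ_{traditional}| / σ = |59.9 − 57.7| / 6.7 = 0.3284
For power 0.9 need Φ(δ − z_{0.025}) = 0.9, so δ = z_{0.025} + z_{0.10} = 1.960 + 1.282 = 3.242.
(The Φ(−δ − z_{α/2}) term is vanishingly small for δ > 0 and is dropped in the standard sample-size formula.)
δ = d·√(n/2) ⇒ n = 2(δ/d)² = 2 × (3.242 / 0.3284)² = 194.91.
Round up to the next whole unit.

n = 195 per group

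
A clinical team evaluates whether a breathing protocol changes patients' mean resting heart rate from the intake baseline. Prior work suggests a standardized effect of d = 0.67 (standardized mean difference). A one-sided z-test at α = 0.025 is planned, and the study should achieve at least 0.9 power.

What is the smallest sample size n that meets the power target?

n = 24

For power 0.9 need Φ(δ − z_{0.025}) = 0.9, so δ = z_{0.025} + z_{0.10} = 1.960 + 1.282 = 3.242.
δ = d·√n ⇒ n = (δ/d)² = (3.242 / 0.67)² = 23.41.
Round up to the next whole unit.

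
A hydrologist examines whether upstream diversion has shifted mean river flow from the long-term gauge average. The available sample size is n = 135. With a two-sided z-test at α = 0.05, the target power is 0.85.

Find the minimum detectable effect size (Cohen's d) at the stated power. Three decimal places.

d ≈ 0.258

Required noncentrality: δ = z_{0.025} + z_{0.15} = 1.960 + 1.036 = 2.996.
(The second rejection-region term Φ(−δ − z_{α/2}) is negligible and dropped.)
δ = d·√n ⇒ d = δ/√n = 2.996/√135 = 0.2579.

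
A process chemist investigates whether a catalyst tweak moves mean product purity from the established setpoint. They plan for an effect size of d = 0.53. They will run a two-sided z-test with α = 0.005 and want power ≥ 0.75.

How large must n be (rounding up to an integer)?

For power 0.75 need Φ(δ − z_{0.0025}) = 0.75, so δ = z_{0.0025} + z_{0.25} = 2.807 + 0.674 = 3.482.
(Ignoring the negligible lower-tail rejection probability gives the usual closed-form inversion.)
δ = d·√n ⇒ n = (δ/d)² = (3.482 / 0.53)² = 43.15.
Round up to the next whole unit.

n = 44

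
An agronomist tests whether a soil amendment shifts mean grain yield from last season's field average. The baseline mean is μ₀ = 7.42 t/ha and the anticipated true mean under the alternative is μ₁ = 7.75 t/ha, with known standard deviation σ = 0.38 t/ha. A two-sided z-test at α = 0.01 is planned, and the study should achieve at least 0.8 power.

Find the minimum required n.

Standardized effect: d = |μ₁ − μ₀| / σ = |7.75 − 7.42| / 0.38 = 0.8684
For power 0.8 need Φ(δ − z_{0.005}) = 0.8, so δ = z_{0.005} + z_{0.20} = 2.576 + 0.842 = 3.417.
(For δ > 0 the lower-tail rejection region contributes negligibly to power, so the one-term inversion is standard.)
δ = d·√n ⇒ n = (δ/d)² = (3.417 / 0.8684)² = 15.49.
Round up to the next whole unit.

n = 16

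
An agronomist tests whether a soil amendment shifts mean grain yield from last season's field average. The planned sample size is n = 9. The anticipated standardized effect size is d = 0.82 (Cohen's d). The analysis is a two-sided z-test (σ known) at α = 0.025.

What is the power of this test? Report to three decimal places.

Power ≈ 0.587

Noncentrality parameter: δ = d·√n = 0.82 × √9 = 2.4600
Critical value for a two-sided test at α = 0.025: z_{α/2} = 2.241.
Power = Φ(δ − 2.241) + Φ(−δ − 2.241) = Φ(0.219) + Φ(-4.701) = 0.5865 + 0.0000 = 0.5865.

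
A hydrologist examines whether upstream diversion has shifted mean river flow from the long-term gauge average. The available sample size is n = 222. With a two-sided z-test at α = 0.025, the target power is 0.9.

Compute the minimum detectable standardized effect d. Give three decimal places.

d ≈ 0.236

Required noncentrality: δ = z_{0.0125} + z_{0.10} = 2.241 + 1.282 = 3.523.
(The second rejection-region term Φ(−δ − z_{α/2}) is negligible and dropped.)
δ = d·√n ⇒ d = δ/√n = 3.523/√222 = 0.2364.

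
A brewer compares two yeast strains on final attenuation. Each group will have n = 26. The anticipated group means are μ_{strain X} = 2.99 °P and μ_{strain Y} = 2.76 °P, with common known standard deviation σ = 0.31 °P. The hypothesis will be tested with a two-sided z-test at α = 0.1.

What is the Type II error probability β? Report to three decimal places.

β ≈ 0.151

Standardized effect: d = |μ_{strain X} − μ_{strain Y}| / σ = |2.99 − 2.76| / 0.31 = 0.7419
Noncentrality parameter: δ = d·√(n/2) = 0.7419 × √(26/2) = 2.6751
Critical value for a two-sided test at α = 0.1: z_{α/2} = 1.645.
Power = Φ(δ − 1.645) + Φ(−δ − 1.645) = Φ(1.030) + Φ(-4.320) = 0.8485 + 0.0000 = 0.8486.
Type II error: β = 1 − power = 1 − 0.8486 = 0.1514.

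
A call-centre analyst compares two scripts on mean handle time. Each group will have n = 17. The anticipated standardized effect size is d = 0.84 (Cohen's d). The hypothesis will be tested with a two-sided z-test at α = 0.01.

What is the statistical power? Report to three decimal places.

Power ≈ 0.450

Noncentrality parameter: δ = d·√(n/2) = 0.84 × √(17/2) = 2.4490
Two-sided α = 0.01 → critical value z_{0.005} = 2.576.
Power = Φ(δ − 2.576) + Φ(−δ − 2.576) = Φ(-0.127) + Φ(-5.025) = 0.4495 + 0.0000 = 0.4495.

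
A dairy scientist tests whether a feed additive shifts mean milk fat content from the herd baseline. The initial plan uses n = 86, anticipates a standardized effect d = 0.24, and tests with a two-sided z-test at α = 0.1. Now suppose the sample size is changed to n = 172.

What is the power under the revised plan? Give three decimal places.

Power ≈ 0.934

With n = 172: δ = d·√n = 0.24 × √172 = 3.1476. Critical value z_{0.05} = 1.645.
Revised power = Φ(δ − 1.645) + Φ(−δ − 1.645) = Φ(1.503) + Φ(-4.792) = 0.9335 + 0.0000 = 0.9335.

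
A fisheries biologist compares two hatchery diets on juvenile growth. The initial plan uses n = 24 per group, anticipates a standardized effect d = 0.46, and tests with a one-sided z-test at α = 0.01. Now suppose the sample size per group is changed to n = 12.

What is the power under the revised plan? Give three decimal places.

With n = 12 per group: δ = d·√(n/2) = 0.46 × √(12/2) = 1.1268. Critical value z_{0.01} = 2.326.
Revised power = P(Z > 2.326 − δ) = Φ(-1.200) = 0.1152.

Power ≈ 0.115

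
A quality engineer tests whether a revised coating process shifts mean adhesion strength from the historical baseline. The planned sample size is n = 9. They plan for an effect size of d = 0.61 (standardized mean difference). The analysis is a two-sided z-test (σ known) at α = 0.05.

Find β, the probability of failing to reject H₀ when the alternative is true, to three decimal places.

β ≈ 0.552

Noncentrality parameter: δ = d·√n = 0.61 × √9 = 1.8300
Critical value for a two-sided test at α = 0.05: z_{α/2} = 1.960.
Power = Φ(δ − 1.960) + Φ(−δ − 1.960) = Φ(-0.130) + Φ(-3.790) = 0.4483 + 0.0001 = 0.4484.
Type II error: β = 1 − power = 1 − 0.4484 = 0.5516.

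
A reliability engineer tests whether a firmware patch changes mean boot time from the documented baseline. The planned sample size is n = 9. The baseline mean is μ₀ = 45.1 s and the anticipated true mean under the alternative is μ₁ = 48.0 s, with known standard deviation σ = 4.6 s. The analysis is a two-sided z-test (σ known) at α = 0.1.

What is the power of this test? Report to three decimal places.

Standardized effect: d = |μ₁ − μ₀| / σ = |48.0 − 45.1| / 4.6 = 0.6304
Noncentrality parameter: δ = d·√n = 0.6304 × √9 = 1.8913
Critical value for a two-sided test at α = 0.1: z_{α/2} = 1.645.
Power = Φ(δ − 1.645) + Φ(−δ − 1.645) = Φ(0.246) + Φ(-3.536) = 0.5973 + 0.0002 = 0.5975.

Power ≈ 0.598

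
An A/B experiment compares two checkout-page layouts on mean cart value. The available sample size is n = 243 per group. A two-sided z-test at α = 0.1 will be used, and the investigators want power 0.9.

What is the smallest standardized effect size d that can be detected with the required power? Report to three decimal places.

Need Φ(δ − 1.645) = 0.9, so δ = 1.645 + 1.282 = 2.926.
(Lower-tail contribution to power is negligible for δ > 0.)
δ = d·√(n/2) ⇒ d = δ/√(n/2) = 2.926/√(243/2) = 0.2655.

d ≈ 0.265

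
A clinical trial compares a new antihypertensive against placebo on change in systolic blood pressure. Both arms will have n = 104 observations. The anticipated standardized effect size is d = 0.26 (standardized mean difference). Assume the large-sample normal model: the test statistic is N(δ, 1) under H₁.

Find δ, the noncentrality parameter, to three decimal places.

The noncentrality parameter scales effect size by the design's sample-size factor: δ = d·√(n/2) = 0.26 × √(104/2) = 1.8749

δ ≈ 1.875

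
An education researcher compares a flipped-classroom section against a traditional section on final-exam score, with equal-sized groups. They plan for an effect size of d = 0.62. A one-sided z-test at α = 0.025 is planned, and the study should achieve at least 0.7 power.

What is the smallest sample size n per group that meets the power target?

For power 0.7 need Φ(δ − z_{0.025}) = 0.7, so δ = z_{0.025} + z_{0.30} = 1.960 + 0.524 = 2.484.
δ = d·√(n/2) ⇒ n = 2(δ/d)² = 2 × (2.484 / 0.62)² = 32.11.
Round up to the next whole unit.

n = 33 per group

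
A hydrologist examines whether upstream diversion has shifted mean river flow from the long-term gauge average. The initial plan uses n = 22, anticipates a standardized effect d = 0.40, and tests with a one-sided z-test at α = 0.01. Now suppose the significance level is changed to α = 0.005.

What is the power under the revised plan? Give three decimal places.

Power ≈ 0.242

δ = d·√n = 0.40 × √22 = 1.8762 (unchanged). New critical value: z_{0.005} = 2.576.
Revised power = P(Z > 2.576 − δ) = Φ(-0.700) = 0.2421.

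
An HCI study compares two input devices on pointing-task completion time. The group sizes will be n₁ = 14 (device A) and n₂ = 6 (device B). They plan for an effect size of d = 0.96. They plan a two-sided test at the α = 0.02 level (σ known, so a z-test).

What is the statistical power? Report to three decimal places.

Power ≈ 0.360

Noncentrality parameter: δ = d / √(1/n₁ + 1/n₂) = 0.96 / √(1/14 + 1/6) = 1.9674
Critical value for a two-sided test at α = 0.02: z_{α/2} = 2.326.
Power = Φ(δ − 2.326) + Φ(−δ − 2.326) = Φ(-0.359) + Φ(-4.294) = 0.3598 + 0.0000 = 0.3598.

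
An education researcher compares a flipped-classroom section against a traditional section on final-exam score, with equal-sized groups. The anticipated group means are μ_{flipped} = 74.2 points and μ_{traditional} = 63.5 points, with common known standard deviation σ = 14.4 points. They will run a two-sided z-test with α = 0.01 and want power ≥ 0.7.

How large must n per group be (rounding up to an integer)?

n = 35 per group

Standardized effect: d = |μ_{flipped} − μ_{traditional}| / σ = |74.2 − 63.5| / 14.4 = 0.7431
Set Φ(δ − 2.576) = 0.7; then δ − 2.576 = Φ⁻¹(0.7) = 0.524, giving δ = 3.100.
(The Φ(−δ − z_{α/2}) term is vanishingly small for δ > 0 and is dropped in the standard sample-size formula.)
δ = d·√(n/2) ⇒ n = 2(δ/d)² = 2 × (3.100 / 0.7431)² = 34.82.
Round up to the next whole unit.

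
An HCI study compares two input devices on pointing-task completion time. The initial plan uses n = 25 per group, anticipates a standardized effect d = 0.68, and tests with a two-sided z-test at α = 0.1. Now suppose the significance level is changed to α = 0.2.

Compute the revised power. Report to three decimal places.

Power ≈ 0.869

δ = d·√(n/2) = 0.68 × √(25/2) = 2.4042 (unchanged). New critical value: z_{0.1} = 1.282.
Revised power = Φ(δ − 1.282) + Φ(−δ − 1.282) = Φ(1.123) + Φ(-3.686) = 0.8692 + 0.0001 = 0.8693.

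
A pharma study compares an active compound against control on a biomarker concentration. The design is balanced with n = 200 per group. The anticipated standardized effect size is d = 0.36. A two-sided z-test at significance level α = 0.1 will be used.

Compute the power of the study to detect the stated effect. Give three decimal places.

Power ≈ 0.975

Noncentrality parameter: δ = d·√(n/2) = 0.36 × √(200/2) = 3.6000
Critical value for a two-sided test at α = 0.1: z_{α/2} = 1.645.
Power = Φ(δ − 1.645) + Φ(−δ − 1.645) = Φ(1.955) + Φ(-5.245) = 0.9747 + 0.0000 = 0.9747.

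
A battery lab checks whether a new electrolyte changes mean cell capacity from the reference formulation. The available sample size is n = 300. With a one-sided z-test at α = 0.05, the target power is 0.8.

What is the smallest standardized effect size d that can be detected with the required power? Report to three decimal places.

d ≈ 0.144

Required noncentrality: δ = z_{0.05} + z_{0.20} = 1.645 + 0.842 = 2.486.
δ = d·√n ⇒ d = δ/√n = 2.486/√300 = 0.1436.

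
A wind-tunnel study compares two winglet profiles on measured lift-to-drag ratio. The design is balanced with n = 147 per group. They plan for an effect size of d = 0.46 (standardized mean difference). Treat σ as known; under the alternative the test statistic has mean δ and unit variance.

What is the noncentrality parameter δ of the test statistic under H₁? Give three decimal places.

δ = d·√(n/2) = 0.46 × √(147/2) = 3.9437

δ ≈ 3.944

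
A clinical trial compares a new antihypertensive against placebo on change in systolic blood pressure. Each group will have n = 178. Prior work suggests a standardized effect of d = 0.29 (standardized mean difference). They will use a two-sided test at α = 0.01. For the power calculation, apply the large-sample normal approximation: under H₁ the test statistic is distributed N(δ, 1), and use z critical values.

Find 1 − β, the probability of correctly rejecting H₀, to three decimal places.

Noncentrality parameter: δ = d·√(n/2) = 0.29 × √(178/2) = 2.7359
Two-sided α = 0.01 → critical value z_{0.005} = 2.576.
Power = Φ(δ − 2.576) + Φ(−δ − 2.576) = Φ(0.160) + Φ(-5.312) = 0.5636 + 0.0000 = 0.5636.

Power ≈ 0.564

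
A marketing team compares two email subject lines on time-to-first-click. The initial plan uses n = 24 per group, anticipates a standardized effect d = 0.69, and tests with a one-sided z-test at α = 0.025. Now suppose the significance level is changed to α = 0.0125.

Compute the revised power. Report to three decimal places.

δ = d·√(n/2) = 0.69 × √(24/2) = 2.3902 (unchanged). New critical value: z_{0.0125} = 2.241.
Revised power = Φ(δ − 2.241) = Φ(0.149) = 0.5592.

Power ≈ 0.559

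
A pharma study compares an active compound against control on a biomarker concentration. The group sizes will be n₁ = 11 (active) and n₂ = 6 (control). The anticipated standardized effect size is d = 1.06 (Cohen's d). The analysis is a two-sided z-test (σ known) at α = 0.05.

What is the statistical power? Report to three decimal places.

Noncentrality parameter: δ = d / √(1/n₁ + 1/n₂) = 1.06 / √(1/11 + 1/6) = 2.0886
Two-sided α = 0.05 → critical value z_{0.025} = 1.960.
Power = Φ(δ − 1.960) + Φ(−δ − 1.960) = Φ(0.129) + Φ(-4.049) = 0.5512 + 0.0000 = 0.5512.

Power ≈ 0.551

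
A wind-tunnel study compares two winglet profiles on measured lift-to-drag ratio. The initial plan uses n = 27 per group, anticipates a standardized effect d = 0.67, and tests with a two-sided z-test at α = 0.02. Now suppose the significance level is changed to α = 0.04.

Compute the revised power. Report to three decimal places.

δ = d·√(n/2) = 0.67 × √(27/2) = 2.4617 (unchanged). New critical value: z_{0.02} = 2.054.
Revised power = Φ(δ − 2.054) + Φ(−δ − 2.054) = Φ(0.408) + Φ(-4.515) = 0.6584 + 0.0000 = 0.6584.

Power ≈ 0.658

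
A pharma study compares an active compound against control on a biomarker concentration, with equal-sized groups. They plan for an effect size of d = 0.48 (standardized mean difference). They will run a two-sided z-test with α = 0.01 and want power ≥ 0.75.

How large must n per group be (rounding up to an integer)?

n = 92 per group

For power 0.75 need Φ(δ − z_{0.005}) = 0.75, so δ = z_{0.005} + z_{0.25} = 2.576 + 0.674 = 3.250.
(For δ > 0 the lower-tail rejection region contributes negligibly to power, so the one-term inversion is standard.)
δ = d·√(n/2) ⇒ n = 2(δ/d)² = 2 × (3.250 / 0.48)² = 91.71.
Rounding up, n = 92 per group.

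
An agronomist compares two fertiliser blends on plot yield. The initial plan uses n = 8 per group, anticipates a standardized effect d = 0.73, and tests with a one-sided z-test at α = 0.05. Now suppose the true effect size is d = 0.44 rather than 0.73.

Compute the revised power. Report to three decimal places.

With d = 0.44: δ = d·√(n/2) = 0.44 × √(8/2) = 0.8800. Critical value z_{0.05} = 1.645.
Revised power = Φ(δ − 1.645) = Φ(-0.765) = 0.2222.

Power ≈ 0.222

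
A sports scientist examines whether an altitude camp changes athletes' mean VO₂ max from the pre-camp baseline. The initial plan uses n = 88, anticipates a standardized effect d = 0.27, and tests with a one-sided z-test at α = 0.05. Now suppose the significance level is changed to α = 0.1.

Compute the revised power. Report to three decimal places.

Power ≈ 0.895

δ = d·√n = 0.27 × √88 = 2.5328 (unchanged). New critical value: z_{0.1} = 1.282.
Revised power = Φ(δ − 1.282) = Φ(1.251) = 0.8946.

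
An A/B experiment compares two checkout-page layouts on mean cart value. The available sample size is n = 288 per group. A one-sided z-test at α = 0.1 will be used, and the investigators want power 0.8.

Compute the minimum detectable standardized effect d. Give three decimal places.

Required noncentrality: δ = z_{0.1} + z_{0.20} = 1.282 + 0.842 = 2.123.
δ = d·√(n/2) ⇒ d = δ/√(n/2) = 2.123/√(288/2) = 0.1769.

d ≈ 0.177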